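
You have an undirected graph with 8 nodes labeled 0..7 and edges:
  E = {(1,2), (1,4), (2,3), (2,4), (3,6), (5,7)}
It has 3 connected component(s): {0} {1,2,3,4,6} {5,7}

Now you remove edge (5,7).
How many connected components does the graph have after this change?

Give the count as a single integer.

Answer: 4

Derivation:
Initial component count: 3
Remove (5,7): it was a bridge. Count increases: 3 -> 4.
  After removal, components: {0} {1,2,3,4,6} {5} {7}
New component count: 4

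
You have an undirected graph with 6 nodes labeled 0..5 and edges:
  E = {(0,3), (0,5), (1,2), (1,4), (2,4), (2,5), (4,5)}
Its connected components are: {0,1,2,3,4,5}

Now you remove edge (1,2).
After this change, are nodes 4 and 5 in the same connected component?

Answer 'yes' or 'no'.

Initial components: {0,1,2,3,4,5}
Removing edge (1,2): not a bridge — component count unchanged at 1.
New components: {0,1,2,3,4,5}
Are 4 and 5 in the same component? yes

Answer: yes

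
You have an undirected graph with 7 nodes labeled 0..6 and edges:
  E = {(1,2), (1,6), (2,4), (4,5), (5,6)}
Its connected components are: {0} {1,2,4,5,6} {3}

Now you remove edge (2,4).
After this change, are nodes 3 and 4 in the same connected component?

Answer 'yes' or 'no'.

Answer: no

Derivation:
Initial components: {0} {1,2,4,5,6} {3}
Removing edge (2,4): not a bridge — component count unchanged at 3.
New components: {0} {1,2,4,5,6} {3}
Are 3 and 4 in the same component? no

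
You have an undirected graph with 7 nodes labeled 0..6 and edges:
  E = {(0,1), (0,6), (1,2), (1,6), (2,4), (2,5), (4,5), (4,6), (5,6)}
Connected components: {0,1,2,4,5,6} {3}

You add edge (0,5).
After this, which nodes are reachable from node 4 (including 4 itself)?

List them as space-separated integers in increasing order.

Answer: 0 1 2 4 5 6

Derivation:
Before: nodes reachable from 4: {0,1,2,4,5,6}
Adding (0,5): both endpoints already in same component. Reachability from 4 unchanged.
After: nodes reachable from 4: {0,1,2,4,5,6}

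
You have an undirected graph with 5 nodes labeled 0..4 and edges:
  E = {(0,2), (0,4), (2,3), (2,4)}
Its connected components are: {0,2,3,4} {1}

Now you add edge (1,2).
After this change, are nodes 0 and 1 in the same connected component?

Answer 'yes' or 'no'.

Answer: yes

Derivation:
Initial components: {0,2,3,4} {1}
Adding edge (1,2): merges {1} and {0,2,3,4}.
New components: {0,1,2,3,4}
Are 0 and 1 in the same component? yes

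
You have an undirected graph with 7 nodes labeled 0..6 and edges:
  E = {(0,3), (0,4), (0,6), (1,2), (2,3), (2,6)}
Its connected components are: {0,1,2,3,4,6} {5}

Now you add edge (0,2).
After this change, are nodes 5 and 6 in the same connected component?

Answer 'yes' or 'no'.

Initial components: {0,1,2,3,4,6} {5}
Adding edge (0,2): both already in same component {0,1,2,3,4,6}. No change.
New components: {0,1,2,3,4,6} {5}
Are 5 and 6 in the same component? no

Answer: no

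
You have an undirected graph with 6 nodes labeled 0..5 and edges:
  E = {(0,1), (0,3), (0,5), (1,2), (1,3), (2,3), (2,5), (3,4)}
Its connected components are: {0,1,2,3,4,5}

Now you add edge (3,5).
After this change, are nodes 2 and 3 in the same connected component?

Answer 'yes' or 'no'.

Initial components: {0,1,2,3,4,5}
Adding edge (3,5): both already in same component {0,1,2,3,4,5}. No change.
New components: {0,1,2,3,4,5}
Are 2 and 3 in the same component? yes

Answer: yes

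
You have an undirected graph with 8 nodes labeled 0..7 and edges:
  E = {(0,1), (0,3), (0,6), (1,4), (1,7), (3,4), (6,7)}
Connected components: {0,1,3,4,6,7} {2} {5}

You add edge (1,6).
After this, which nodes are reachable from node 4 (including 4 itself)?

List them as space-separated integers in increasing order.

Answer: 0 1 3 4 6 7

Derivation:
Before: nodes reachable from 4: {0,1,3,4,6,7}
Adding (1,6): both endpoints already in same component. Reachability from 4 unchanged.
After: nodes reachable from 4: {0,1,3,4,6,7}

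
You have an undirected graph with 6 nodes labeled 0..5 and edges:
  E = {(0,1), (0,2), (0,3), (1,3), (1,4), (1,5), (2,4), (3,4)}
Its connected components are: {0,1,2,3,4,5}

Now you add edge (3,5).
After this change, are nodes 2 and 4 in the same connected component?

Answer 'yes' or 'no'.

Answer: yes

Derivation:
Initial components: {0,1,2,3,4,5}
Adding edge (3,5): both already in same component {0,1,2,3,4,5}. No change.
New components: {0,1,2,3,4,5}
Are 2 and 4 in the same component? yes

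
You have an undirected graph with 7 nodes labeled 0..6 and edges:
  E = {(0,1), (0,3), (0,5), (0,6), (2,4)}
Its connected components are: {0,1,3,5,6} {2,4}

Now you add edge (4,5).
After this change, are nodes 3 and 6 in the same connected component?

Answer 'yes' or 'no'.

Initial components: {0,1,3,5,6} {2,4}
Adding edge (4,5): merges {2,4} and {0,1,3,5,6}.
New components: {0,1,2,3,4,5,6}
Are 3 and 6 in the same component? yes

Answer: yes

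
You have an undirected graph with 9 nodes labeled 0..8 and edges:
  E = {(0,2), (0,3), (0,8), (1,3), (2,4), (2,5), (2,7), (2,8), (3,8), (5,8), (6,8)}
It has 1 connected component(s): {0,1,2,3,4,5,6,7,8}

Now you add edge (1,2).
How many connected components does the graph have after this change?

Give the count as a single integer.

Answer: 1

Derivation:
Initial component count: 1
Add (1,2): endpoints already in same component. Count unchanged: 1.
New component count: 1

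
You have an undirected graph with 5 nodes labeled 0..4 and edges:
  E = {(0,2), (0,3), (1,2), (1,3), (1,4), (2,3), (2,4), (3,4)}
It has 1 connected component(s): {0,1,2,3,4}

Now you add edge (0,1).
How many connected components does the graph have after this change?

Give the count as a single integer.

Initial component count: 1
Add (0,1): endpoints already in same component. Count unchanged: 1.
New component count: 1

Answer: 1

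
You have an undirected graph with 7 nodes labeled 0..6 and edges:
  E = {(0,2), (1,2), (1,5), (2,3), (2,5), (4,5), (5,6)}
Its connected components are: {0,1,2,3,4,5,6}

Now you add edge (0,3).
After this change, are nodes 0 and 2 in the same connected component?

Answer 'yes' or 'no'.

Initial components: {0,1,2,3,4,5,6}
Adding edge (0,3): both already in same component {0,1,2,3,4,5,6}. No change.
New components: {0,1,2,3,4,5,6}
Are 0 and 2 in the same component? yes

Answer: yes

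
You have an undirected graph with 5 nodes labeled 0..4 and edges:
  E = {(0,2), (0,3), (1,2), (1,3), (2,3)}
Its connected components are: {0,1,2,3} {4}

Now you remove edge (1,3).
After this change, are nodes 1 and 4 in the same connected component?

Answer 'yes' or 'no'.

Initial components: {0,1,2,3} {4}
Removing edge (1,3): not a bridge — component count unchanged at 2.
New components: {0,1,2,3} {4}
Are 1 and 4 in the same component? no

Answer: no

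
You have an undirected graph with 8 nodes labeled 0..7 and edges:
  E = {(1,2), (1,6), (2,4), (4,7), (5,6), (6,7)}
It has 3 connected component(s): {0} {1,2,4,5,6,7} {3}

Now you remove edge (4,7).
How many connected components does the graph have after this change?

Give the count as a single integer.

Answer: 3

Derivation:
Initial component count: 3
Remove (4,7): not a bridge. Count unchanged: 3.
  After removal, components: {0} {1,2,4,5,6,7} {3}
New component count: 3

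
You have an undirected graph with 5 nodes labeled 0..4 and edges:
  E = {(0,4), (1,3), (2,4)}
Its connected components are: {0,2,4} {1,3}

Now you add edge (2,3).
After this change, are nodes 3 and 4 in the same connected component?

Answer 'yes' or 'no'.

Initial components: {0,2,4} {1,3}
Adding edge (2,3): merges {0,2,4} and {1,3}.
New components: {0,1,2,3,4}
Are 3 and 4 in the same component? yes

Answer: yes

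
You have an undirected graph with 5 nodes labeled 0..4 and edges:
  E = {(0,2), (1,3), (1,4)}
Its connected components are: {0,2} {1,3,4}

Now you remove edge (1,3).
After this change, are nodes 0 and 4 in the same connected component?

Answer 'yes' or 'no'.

Initial components: {0,2} {1,3,4}
Removing edge (1,3): it was a bridge — component count 2 -> 3.
New components: {0,2} {1,4} {3}
Are 0 and 4 in the same component? no

Answer: no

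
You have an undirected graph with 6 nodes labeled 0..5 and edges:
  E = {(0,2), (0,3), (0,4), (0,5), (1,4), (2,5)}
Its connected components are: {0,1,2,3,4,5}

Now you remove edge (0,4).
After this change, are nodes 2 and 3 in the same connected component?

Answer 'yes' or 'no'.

Answer: yes

Derivation:
Initial components: {0,1,2,3,4,5}
Removing edge (0,4): it was a bridge — component count 1 -> 2.
New components: {0,2,3,5} {1,4}
Are 2 and 3 in the same component? yes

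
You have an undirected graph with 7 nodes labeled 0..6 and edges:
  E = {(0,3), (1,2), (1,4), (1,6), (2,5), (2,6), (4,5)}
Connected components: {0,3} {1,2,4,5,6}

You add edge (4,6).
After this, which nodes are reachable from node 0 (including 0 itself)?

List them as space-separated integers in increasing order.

Before: nodes reachable from 0: {0,3}
Adding (4,6): both endpoints already in same component. Reachability from 0 unchanged.
After: nodes reachable from 0: {0,3}

Answer: 0 3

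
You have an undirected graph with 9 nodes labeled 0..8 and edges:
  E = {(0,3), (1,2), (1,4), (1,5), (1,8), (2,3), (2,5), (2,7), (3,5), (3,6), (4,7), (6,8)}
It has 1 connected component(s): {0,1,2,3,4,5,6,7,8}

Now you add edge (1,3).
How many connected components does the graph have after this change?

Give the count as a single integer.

Initial component count: 1
Add (1,3): endpoints already in same component. Count unchanged: 1.
New component count: 1

Answer: 1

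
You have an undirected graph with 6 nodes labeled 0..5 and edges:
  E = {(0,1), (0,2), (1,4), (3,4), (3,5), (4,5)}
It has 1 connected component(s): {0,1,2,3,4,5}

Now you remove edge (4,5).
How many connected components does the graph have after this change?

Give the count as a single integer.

Initial component count: 1
Remove (4,5): not a bridge. Count unchanged: 1.
  After removal, components: {0,1,2,3,4,5}
New component count: 1

Answer: 1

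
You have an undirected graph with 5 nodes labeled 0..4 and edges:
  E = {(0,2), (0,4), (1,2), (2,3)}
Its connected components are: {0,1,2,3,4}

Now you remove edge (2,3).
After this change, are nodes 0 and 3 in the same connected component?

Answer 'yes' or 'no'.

Answer: no

Derivation:
Initial components: {0,1,2,3,4}
Removing edge (2,3): it was a bridge — component count 1 -> 2.
New components: {0,1,2,4} {3}
Are 0 and 3 in the same component? no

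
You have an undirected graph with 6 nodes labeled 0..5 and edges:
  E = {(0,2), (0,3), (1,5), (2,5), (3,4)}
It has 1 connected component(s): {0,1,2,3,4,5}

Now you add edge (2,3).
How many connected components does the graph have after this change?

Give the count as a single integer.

Answer: 1

Derivation:
Initial component count: 1
Add (2,3): endpoints already in same component. Count unchanged: 1.
New component count: 1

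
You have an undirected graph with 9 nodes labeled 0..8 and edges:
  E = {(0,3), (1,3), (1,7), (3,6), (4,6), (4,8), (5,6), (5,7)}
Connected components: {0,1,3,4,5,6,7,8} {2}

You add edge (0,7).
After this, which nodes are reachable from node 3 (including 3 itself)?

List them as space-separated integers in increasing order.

Answer: 0 1 3 4 5 6 7 8

Derivation:
Before: nodes reachable from 3: {0,1,3,4,5,6,7,8}
Adding (0,7): both endpoints already in same component. Reachability from 3 unchanged.
After: nodes reachable from 3: {0,1,3,4,5,6,7,8}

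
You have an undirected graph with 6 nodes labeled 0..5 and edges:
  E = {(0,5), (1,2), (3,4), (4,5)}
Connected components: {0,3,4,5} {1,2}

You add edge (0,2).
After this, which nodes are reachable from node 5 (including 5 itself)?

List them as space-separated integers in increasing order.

Before: nodes reachable from 5: {0,3,4,5}
Adding (0,2): merges 5's component with another. Reachability grows.
After: nodes reachable from 5: {0,1,2,3,4,5}

Answer: 0 1 2 3 4 5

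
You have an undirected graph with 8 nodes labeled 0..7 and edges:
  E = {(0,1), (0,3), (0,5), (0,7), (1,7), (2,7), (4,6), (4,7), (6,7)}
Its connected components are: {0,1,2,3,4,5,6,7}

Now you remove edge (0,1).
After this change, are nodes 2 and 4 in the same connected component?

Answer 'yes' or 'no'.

Answer: yes

Derivation:
Initial components: {0,1,2,3,4,5,6,7}
Removing edge (0,1): not a bridge — component count unchanged at 1.
New components: {0,1,2,3,4,5,6,7}
Are 2 and 4 in the same component? yes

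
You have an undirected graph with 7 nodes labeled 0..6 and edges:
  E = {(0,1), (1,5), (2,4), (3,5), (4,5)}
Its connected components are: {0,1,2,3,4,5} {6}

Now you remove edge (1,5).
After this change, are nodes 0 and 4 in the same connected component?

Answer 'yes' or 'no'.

Initial components: {0,1,2,3,4,5} {6}
Removing edge (1,5): it was a bridge — component count 2 -> 3.
New components: {0,1} {2,3,4,5} {6}
Are 0 and 4 in the same component? no

Answer: no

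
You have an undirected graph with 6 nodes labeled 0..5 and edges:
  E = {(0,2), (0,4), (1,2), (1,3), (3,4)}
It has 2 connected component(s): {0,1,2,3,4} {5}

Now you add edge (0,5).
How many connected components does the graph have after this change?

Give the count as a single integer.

Initial component count: 2
Add (0,5): merges two components. Count decreases: 2 -> 1.
New component count: 1

Answer: 1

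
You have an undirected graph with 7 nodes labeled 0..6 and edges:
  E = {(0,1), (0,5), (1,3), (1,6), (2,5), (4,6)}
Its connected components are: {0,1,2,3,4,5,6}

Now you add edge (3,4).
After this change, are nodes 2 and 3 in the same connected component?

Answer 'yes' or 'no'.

Answer: yes

Derivation:
Initial components: {0,1,2,3,4,5,6}
Adding edge (3,4): both already in same component {0,1,2,3,4,5,6}. No change.
New components: {0,1,2,3,4,5,6}
Are 2 and 3 in the same component? yes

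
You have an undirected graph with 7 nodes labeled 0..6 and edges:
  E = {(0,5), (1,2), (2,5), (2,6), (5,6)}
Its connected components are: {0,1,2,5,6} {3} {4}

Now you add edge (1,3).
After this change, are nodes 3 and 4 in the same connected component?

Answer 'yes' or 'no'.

Answer: no

Derivation:
Initial components: {0,1,2,5,6} {3} {4}
Adding edge (1,3): merges {0,1,2,5,6} and {3}.
New components: {0,1,2,3,5,6} {4}
Are 3 and 4 in the same component? no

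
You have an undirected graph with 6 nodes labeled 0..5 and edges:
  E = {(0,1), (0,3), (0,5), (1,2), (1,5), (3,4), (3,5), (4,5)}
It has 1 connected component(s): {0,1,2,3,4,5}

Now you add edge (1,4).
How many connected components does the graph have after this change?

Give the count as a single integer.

Answer: 1

Derivation:
Initial component count: 1
Add (1,4): endpoints already in same component. Count unchanged: 1.
New component count: 1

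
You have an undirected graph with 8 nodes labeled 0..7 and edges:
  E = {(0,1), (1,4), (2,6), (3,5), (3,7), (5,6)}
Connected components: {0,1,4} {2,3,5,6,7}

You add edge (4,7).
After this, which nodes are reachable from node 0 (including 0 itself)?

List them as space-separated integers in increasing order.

Before: nodes reachable from 0: {0,1,4}
Adding (4,7): merges 0's component with another. Reachability grows.
After: nodes reachable from 0: {0,1,2,3,4,5,6,7}

Answer: 0 1 2 3 4 5 6 7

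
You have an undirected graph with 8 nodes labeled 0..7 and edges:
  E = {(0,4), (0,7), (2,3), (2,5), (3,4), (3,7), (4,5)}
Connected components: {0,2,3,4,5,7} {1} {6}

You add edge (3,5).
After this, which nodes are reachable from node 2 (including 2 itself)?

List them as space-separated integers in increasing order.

Before: nodes reachable from 2: {0,2,3,4,5,7}
Adding (3,5): both endpoints already in same component. Reachability from 2 unchanged.
After: nodes reachable from 2: {0,2,3,4,5,7}

Answer: 0 2 3 4 5 7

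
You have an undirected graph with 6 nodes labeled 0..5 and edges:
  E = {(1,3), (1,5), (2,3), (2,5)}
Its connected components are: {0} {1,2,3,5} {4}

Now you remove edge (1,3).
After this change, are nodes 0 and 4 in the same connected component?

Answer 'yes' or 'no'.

Answer: no

Derivation:
Initial components: {0} {1,2,3,5} {4}
Removing edge (1,3): not a bridge — component count unchanged at 3.
New components: {0} {1,2,3,5} {4}
Are 0 and 4 in the same component? no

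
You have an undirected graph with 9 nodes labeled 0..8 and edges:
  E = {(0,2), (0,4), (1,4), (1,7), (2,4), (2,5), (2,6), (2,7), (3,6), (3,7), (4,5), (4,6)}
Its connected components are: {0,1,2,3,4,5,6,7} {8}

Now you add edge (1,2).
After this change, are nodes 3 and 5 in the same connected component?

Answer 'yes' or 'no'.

Initial components: {0,1,2,3,4,5,6,7} {8}
Adding edge (1,2): both already in same component {0,1,2,3,4,5,6,7}. No change.
New components: {0,1,2,3,4,5,6,7} {8}
Are 3 and 5 in the same component? yes

Answer: yes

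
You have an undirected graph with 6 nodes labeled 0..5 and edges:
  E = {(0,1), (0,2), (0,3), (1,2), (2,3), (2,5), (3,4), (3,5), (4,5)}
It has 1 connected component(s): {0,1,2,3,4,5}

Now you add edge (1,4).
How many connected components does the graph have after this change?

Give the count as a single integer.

Answer: 1

Derivation:
Initial component count: 1
Add (1,4): endpoints already in same component. Count unchanged: 1.
New component count: 1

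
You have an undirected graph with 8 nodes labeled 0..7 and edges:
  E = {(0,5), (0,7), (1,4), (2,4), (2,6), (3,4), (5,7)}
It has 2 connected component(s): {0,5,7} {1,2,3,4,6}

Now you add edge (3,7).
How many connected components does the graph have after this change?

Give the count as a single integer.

Answer: 1

Derivation:
Initial component count: 2
Add (3,7): merges two components. Count decreases: 2 -> 1.
New component count: 1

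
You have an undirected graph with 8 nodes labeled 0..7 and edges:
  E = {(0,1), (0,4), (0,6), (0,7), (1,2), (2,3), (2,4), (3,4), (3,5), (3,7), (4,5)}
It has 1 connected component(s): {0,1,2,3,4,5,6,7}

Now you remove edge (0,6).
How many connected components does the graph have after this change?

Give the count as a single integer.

Answer: 2

Derivation:
Initial component count: 1
Remove (0,6): it was a bridge. Count increases: 1 -> 2.
  After removal, components: {0,1,2,3,4,5,7} {6}
New component count: 2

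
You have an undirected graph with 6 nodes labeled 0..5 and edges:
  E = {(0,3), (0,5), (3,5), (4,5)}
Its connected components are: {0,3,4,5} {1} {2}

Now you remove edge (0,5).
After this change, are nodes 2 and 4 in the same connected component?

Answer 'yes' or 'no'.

Answer: no

Derivation:
Initial components: {0,3,4,5} {1} {2}
Removing edge (0,5): not a bridge — component count unchanged at 3.
New components: {0,3,4,5} {1} {2}
Are 2 and 4 in the same component? no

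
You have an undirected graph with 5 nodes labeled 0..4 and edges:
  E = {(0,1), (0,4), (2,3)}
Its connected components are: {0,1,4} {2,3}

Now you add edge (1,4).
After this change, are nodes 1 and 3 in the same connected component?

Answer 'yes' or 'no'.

Initial components: {0,1,4} {2,3}
Adding edge (1,4): both already in same component {0,1,4}. No change.
New components: {0,1,4} {2,3}
Are 1 and 3 in the same component? no

Answer: no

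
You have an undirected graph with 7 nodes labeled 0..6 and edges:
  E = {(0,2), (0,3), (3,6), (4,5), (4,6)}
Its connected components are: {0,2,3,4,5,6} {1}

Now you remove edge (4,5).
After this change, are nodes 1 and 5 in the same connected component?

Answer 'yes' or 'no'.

Answer: no

Derivation:
Initial components: {0,2,3,4,5,6} {1}
Removing edge (4,5): it was a bridge — component count 2 -> 3.
New components: {0,2,3,4,6} {1} {5}
Are 1 and 5 in the same component? no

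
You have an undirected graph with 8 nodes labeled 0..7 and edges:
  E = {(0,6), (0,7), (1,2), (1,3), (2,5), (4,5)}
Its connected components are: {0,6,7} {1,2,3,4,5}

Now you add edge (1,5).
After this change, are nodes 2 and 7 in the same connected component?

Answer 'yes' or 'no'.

Initial components: {0,6,7} {1,2,3,4,5}
Adding edge (1,5): both already in same component {1,2,3,4,5}. No change.
New components: {0,6,7} {1,2,3,4,5}
Are 2 and 7 in the same component? no

Answer: no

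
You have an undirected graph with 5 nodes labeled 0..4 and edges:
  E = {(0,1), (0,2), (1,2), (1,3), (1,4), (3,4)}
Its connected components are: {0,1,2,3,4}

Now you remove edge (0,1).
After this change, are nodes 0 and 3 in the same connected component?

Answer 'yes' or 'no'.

Answer: yes

Derivation:
Initial components: {0,1,2,3,4}
Removing edge (0,1): not a bridge — component count unchanged at 1.
New components: {0,1,2,3,4}
Are 0 and 3 in the same component? yes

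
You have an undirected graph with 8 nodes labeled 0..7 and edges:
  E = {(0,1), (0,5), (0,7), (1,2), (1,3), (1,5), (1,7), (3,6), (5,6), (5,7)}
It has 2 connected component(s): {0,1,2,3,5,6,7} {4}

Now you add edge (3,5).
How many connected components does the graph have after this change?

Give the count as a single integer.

Initial component count: 2
Add (3,5): endpoints already in same component. Count unchanged: 2.
New component count: 2

Answer: 2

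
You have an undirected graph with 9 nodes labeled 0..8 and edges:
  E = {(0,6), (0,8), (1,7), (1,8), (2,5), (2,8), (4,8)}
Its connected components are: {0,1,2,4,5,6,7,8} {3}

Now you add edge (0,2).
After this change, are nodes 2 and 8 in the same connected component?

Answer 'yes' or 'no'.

Initial components: {0,1,2,4,5,6,7,8} {3}
Adding edge (0,2): both already in same component {0,1,2,4,5,6,7,8}. No change.
New components: {0,1,2,4,5,6,7,8} {3}
Are 2 and 8 in the same component? yes

Answer: yes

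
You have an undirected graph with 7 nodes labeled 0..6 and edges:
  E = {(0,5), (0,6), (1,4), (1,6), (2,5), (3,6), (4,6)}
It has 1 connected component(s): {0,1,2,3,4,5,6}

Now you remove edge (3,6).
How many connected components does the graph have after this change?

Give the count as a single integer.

Initial component count: 1
Remove (3,6): it was a bridge. Count increases: 1 -> 2.
  After removal, components: {0,1,2,4,5,6} {3}
New component count: 2

Answer: 2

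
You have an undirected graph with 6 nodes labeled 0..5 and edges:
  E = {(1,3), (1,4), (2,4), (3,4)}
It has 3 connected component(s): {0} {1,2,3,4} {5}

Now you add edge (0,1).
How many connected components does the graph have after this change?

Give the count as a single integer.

Initial component count: 3
Add (0,1): merges two components. Count decreases: 3 -> 2.
New component count: 2

Answer: 2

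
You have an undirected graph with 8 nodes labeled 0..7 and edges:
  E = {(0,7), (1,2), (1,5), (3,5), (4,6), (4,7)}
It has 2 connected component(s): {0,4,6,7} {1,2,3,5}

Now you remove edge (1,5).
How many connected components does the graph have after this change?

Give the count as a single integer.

Answer: 3

Derivation:
Initial component count: 2
Remove (1,5): it was a bridge. Count increases: 2 -> 3.
  After removal, components: {0,4,6,7} {1,2} {3,5}
New component count: 3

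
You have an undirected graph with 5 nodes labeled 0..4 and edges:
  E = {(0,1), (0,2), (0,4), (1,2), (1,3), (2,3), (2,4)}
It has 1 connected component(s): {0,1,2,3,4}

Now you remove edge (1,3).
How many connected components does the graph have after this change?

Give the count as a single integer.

Initial component count: 1
Remove (1,3): not a bridge. Count unchanged: 1.
  After removal, components: {0,1,2,3,4}
New component count: 1

Answer: 1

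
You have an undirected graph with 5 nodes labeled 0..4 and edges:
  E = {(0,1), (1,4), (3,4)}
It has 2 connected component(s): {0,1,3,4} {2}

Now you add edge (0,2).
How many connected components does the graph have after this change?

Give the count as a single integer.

Answer: 1

Derivation:
Initial component count: 2
Add (0,2): merges two components. Count decreases: 2 -> 1.
New component count: 1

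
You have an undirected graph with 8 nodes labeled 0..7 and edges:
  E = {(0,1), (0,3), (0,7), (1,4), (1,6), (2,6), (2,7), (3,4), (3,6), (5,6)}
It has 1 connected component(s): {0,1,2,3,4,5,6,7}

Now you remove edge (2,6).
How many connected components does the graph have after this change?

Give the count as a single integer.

Initial component count: 1
Remove (2,6): not a bridge. Count unchanged: 1.
  After removal, components: {0,1,2,3,4,5,6,7}
New component count: 1

Answer: 1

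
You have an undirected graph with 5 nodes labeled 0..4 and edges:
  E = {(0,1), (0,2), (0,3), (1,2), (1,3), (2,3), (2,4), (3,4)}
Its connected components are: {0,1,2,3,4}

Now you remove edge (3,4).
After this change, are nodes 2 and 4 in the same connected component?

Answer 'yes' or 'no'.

Answer: yes

Derivation:
Initial components: {0,1,2,3,4}
Removing edge (3,4): not a bridge — component count unchanged at 1.
New components: {0,1,2,3,4}
Are 2 and 4 in the same component? yes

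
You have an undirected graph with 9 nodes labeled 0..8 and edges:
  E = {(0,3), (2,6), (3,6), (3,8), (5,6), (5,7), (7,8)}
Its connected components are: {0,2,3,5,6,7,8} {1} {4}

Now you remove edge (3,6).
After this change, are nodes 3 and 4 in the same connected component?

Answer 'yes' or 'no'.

Initial components: {0,2,3,5,6,7,8} {1} {4}
Removing edge (3,6): not a bridge — component count unchanged at 3.
New components: {0,2,3,5,6,7,8} {1} {4}
Are 3 and 4 in the same component? no

Answer: no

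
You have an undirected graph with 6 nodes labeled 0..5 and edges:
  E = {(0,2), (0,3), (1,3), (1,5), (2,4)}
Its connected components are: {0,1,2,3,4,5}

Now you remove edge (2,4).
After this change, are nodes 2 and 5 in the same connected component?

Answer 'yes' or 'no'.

Initial components: {0,1,2,3,4,5}
Removing edge (2,4): it was a bridge — component count 1 -> 2.
New components: {0,1,2,3,5} {4}
Are 2 and 5 in the same component? yes

Answer: yes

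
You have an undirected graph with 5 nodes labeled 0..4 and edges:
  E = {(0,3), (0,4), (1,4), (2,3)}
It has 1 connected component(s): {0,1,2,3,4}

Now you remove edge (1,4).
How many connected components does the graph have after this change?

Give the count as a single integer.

Answer: 2

Derivation:
Initial component count: 1
Remove (1,4): it was a bridge. Count increases: 1 -> 2.
  After removal, components: {0,2,3,4} {1}
New component count: 2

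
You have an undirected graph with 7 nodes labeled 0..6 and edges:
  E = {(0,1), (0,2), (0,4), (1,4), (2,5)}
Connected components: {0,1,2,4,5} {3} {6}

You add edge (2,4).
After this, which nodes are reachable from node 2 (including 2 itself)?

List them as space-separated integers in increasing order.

Answer: 0 1 2 4 5

Derivation:
Before: nodes reachable from 2: {0,1,2,4,5}
Adding (2,4): both endpoints already in same component. Reachability from 2 unchanged.
After: nodes reachable from 2: {0,1,2,4,5}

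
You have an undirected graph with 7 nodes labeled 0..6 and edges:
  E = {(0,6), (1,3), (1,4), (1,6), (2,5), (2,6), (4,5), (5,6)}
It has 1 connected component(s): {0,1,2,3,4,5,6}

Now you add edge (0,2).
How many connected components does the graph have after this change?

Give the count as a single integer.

Answer: 1

Derivation:
Initial component count: 1
Add (0,2): endpoints already in same component. Count unchanged: 1.
New component count: 1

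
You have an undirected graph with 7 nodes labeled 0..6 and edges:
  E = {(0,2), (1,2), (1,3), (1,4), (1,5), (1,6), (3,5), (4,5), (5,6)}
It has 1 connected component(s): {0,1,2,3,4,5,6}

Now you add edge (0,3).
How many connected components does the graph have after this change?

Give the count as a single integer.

Initial component count: 1
Add (0,3): endpoints already in same component. Count unchanged: 1.
New component count: 1

Answer: 1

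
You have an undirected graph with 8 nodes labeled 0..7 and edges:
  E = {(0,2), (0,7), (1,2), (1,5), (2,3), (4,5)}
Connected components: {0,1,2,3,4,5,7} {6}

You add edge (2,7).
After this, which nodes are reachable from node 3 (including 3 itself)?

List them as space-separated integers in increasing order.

Answer: 0 1 2 3 4 5 7

Derivation:
Before: nodes reachable from 3: {0,1,2,3,4,5,7}
Adding (2,7): both endpoints already in same component. Reachability from 3 unchanged.
After: nodes reachable from 3: {0,1,2,3,4,5,7}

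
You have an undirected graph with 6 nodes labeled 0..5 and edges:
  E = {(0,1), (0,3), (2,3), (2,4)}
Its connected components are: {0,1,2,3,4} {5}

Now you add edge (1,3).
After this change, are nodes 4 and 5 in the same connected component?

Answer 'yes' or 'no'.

Answer: no

Derivation:
Initial components: {0,1,2,3,4} {5}
Adding edge (1,3): both already in same component {0,1,2,3,4}. No change.
New components: {0,1,2,3,4} {5}
Are 4 and 5 in the same component? no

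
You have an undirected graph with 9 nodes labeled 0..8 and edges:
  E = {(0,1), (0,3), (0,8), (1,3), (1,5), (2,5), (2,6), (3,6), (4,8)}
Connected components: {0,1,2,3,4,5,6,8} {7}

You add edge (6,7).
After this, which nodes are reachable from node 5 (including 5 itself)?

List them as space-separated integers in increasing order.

Before: nodes reachable from 5: {0,1,2,3,4,5,6,8}
Adding (6,7): merges 5's component with another. Reachability grows.
After: nodes reachable from 5: {0,1,2,3,4,5,6,7,8}

Answer: 0 1 2 3 4 5 6 7 8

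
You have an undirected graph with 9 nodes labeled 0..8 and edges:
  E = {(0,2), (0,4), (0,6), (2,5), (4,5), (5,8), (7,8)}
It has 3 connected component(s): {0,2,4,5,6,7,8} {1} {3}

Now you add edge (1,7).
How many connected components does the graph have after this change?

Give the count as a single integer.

Answer: 2

Derivation:
Initial component count: 3
Add (1,7): merges two components. Count decreases: 3 -> 2.
New component count: 2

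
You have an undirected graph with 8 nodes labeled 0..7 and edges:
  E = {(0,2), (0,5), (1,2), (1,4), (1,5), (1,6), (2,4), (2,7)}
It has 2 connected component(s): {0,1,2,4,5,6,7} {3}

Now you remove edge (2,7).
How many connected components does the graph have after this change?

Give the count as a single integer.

Initial component count: 2
Remove (2,7): it was a bridge. Count increases: 2 -> 3.
  After removal, components: {0,1,2,4,5,6} {3} {7}
New component count: 3

Answer: 3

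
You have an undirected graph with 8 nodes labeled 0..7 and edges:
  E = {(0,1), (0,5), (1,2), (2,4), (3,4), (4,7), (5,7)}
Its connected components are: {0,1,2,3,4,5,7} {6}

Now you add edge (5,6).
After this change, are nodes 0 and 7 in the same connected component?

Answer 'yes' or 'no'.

Answer: yes

Derivation:
Initial components: {0,1,2,3,4,5,7} {6}
Adding edge (5,6): merges {0,1,2,3,4,5,7} and {6}.
New components: {0,1,2,3,4,5,6,7}
Are 0 and 7 in the same component? yes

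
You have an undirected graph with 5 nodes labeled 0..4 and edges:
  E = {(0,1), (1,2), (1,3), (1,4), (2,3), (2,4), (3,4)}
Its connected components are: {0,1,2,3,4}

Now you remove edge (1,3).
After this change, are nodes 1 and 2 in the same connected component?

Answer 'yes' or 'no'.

Answer: yes

Derivation:
Initial components: {0,1,2,3,4}
Removing edge (1,3): not a bridge — component count unchanged at 1.
New components: {0,1,2,3,4}
Are 1 and 2 in the same component? yes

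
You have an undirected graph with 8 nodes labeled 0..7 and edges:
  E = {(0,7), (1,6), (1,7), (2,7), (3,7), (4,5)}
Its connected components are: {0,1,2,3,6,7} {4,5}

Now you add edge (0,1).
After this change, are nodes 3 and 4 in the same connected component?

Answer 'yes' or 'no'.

Answer: no

Derivation:
Initial components: {0,1,2,3,6,7} {4,5}
Adding edge (0,1): both already in same component {0,1,2,3,6,7}. No change.
New components: {0,1,2,3,6,7} {4,5}
Are 3 and 4 in the same component? no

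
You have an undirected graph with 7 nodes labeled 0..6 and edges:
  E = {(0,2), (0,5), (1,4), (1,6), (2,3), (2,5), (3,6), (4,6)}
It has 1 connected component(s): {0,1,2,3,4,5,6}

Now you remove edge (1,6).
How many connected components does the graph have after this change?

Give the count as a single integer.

Initial component count: 1
Remove (1,6): not a bridge. Count unchanged: 1.
  After removal, components: {0,1,2,3,4,5,6}
New component count: 1

Answer: 1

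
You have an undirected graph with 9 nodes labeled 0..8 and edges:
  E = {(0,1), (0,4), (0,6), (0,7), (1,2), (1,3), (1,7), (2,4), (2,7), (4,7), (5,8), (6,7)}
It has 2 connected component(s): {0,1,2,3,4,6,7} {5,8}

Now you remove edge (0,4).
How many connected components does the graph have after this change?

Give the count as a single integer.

Initial component count: 2
Remove (0,4): not a bridge. Count unchanged: 2.
  After removal, components: {0,1,2,3,4,6,7} {5,8}
New component count: 2

Answer: 2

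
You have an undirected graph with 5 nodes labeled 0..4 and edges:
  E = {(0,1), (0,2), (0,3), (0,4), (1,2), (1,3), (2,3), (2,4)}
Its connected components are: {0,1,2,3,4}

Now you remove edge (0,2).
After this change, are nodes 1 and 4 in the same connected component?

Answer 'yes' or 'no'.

Initial components: {0,1,2,3,4}
Removing edge (0,2): not a bridge — component count unchanged at 1.
New components: {0,1,2,3,4}
Are 1 and 4 in the same component? yes

Answer: yes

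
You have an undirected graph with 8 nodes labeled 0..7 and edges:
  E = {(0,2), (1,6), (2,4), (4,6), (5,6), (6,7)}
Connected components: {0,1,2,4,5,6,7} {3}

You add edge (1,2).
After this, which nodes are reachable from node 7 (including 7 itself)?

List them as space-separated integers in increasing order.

Answer: 0 1 2 4 5 6 7

Derivation:
Before: nodes reachable from 7: {0,1,2,4,5,6,7}
Adding (1,2): both endpoints already in same component. Reachability from 7 unchanged.
After: nodes reachable from 7: {0,1,2,4,5,6,7}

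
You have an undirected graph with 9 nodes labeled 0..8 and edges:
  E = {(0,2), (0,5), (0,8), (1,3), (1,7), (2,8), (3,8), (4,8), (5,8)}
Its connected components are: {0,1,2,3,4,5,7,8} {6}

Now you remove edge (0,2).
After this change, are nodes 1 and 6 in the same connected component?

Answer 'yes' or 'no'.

Answer: no

Derivation:
Initial components: {0,1,2,3,4,5,7,8} {6}
Removing edge (0,2): not a bridge — component count unchanged at 2.
New components: {0,1,2,3,4,5,7,8} {6}
Are 1 and 6 in the same component? no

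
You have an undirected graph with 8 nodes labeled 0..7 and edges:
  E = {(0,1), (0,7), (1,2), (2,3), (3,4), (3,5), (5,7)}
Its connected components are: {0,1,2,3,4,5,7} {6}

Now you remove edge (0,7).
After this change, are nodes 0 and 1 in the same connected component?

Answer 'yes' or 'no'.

Answer: yes

Derivation:
Initial components: {0,1,2,3,4,5,7} {6}
Removing edge (0,7): not a bridge — component count unchanged at 2.
New components: {0,1,2,3,4,5,7} {6}
Are 0 and 1 in the same component? yes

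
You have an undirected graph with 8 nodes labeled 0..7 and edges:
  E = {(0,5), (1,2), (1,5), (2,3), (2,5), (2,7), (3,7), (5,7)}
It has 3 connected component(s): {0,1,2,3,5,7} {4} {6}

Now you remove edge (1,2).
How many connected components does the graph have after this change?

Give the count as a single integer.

Answer: 3

Derivation:
Initial component count: 3
Remove (1,2): not a bridge. Count unchanged: 3.
  After removal, components: {0,1,2,3,5,7} {4} {6}
New component count: 3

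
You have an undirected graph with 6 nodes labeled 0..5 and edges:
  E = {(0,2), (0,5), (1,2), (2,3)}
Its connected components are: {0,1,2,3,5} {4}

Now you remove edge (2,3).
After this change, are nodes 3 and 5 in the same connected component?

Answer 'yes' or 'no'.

Initial components: {0,1,2,3,5} {4}
Removing edge (2,3): it was a bridge — component count 2 -> 3.
New components: {0,1,2,5} {3} {4}
Are 3 and 5 in the same component? no

Answer: no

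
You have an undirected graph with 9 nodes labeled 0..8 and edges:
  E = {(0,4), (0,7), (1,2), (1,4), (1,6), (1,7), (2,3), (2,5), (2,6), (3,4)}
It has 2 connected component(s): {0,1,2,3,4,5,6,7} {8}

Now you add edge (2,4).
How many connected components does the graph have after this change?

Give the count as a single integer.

Initial component count: 2
Add (2,4): endpoints already in same component. Count unchanged: 2.
New component count: 2

Answer: 2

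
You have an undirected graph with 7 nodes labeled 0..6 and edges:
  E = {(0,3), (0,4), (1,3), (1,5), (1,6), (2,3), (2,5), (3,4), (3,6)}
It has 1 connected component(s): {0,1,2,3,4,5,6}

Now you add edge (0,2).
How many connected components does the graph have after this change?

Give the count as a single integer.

Initial component count: 1
Add (0,2): endpoints already in same component. Count unchanged: 1.
New component count: 1

Answer: 1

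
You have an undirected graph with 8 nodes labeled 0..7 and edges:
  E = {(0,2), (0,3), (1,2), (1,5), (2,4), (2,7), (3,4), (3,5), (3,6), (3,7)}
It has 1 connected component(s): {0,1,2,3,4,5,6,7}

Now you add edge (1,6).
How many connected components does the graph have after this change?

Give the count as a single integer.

Initial component count: 1
Add (1,6): endpoints already in same component. Count unchanged: 1.
New component count: 1

Answer: 1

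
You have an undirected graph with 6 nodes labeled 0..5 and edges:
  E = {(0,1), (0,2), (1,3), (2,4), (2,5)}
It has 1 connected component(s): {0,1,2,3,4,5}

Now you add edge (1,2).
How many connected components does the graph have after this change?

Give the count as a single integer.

Answer: 1

Derivation:
Initial component count: 1
Add (1,2): endpoints already in same component. Count unchanged: 1.
New component count: 1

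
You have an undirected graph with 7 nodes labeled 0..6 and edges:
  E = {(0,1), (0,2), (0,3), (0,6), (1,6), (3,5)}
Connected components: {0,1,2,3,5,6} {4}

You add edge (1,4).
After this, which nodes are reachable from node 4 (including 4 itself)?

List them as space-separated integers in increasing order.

Answer: 0 1 2 3 4 5 6

Derivation:
Before: nodes reachable from 4: {4}
Adding (1,4): merges 4's component with another. Reachability grows.
After: nodes reachable from 4: {0,1,2,3,4,5,6}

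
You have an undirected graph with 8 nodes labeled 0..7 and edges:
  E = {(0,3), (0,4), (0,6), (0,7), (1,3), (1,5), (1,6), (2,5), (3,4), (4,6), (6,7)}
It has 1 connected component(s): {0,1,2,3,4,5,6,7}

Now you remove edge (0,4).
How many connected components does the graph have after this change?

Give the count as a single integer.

Initial component count: 1
Remove (0,4): not a bridge. Count unchanged: 1.
  After removal, components: {0,1,2,3,4,5,6,7}
New component count: 1

Answer: 1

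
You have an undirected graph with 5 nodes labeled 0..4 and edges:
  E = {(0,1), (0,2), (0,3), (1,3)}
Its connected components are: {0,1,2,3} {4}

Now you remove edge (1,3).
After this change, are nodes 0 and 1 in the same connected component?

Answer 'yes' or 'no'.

Initial components: {0,1,2,3} {4}
Removing edge (1,3): not a bridge — component count unchanged at 2.
New components: {0,1,2,3} {4}
Are 0 and 1 in the same component? yes

Answer: yes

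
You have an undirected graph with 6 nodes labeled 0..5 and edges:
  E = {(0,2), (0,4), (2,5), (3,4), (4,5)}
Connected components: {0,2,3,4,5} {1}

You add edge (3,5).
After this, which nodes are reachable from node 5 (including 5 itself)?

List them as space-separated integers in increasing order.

Before: nodes reachable from 5: {0,2,3,4,5}
Adding (3,5): both endpoints already in same component. Reachability from 5 unchanged.
After: nodes reachable from 5: {0,2,3,4,5}

Answer: 0 2 3 4 5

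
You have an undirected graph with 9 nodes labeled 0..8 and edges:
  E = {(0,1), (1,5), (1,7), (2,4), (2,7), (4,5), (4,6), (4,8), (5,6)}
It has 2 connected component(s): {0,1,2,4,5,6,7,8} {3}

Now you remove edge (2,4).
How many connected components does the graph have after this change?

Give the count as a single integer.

Answer: 2

Derivation:
Initial component count: 2
Remove (2,4): not a bridge. Count unchanged: 2.
  After removal, components: {0,1,2,4,5,6,7,8} {3}
New component count: 2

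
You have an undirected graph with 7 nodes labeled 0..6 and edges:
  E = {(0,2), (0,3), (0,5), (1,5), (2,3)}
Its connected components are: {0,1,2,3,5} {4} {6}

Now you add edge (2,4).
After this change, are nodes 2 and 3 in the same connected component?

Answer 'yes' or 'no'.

Answer: yes

Derivation:
Initial components: {0,1,2,3,5} {4} {6}
Adding edge (2,4): merges {0,1,2,3,5} and {4}.
New components: {0,1,2,3,4,5} {6}
Are 2 and 3 in the same component? yes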